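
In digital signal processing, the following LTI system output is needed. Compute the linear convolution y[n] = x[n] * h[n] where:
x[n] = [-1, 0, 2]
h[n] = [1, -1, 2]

y[n] = sum_k x[k]*h[n-k]. Output length = len(x) + len(h) - 1 = 3 + 3 - 1 = 5.
y[0] = -1*1 = -1
y[1] = 0*1 + -1*-1 = 1
y[2] = 2*1 + 0*-1 + -1*2 = 0
y[3] = 2*-1 + 0*2 = -2
y[4] = 2*2 = 4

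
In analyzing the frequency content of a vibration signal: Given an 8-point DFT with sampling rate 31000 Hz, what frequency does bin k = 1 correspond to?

The frequency of DFT bin k is: f_k = k * f_s / N
f_1 = 1 * 31000 / 8 = 3875 Hz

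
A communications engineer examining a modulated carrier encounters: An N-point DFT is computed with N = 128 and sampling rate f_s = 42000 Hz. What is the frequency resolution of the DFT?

DFT frequency resolution = f_s / N
= 42000 / 128 = 2625/8 Hz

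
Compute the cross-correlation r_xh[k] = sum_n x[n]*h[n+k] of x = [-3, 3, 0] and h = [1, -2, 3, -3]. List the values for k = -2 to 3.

Both sequences indexed from 0 and zero outside their support.
Lags with overlap: k = -2 to 3.
  r_xh[-2] = x[2]*h[0] = 0
  r_xh[-1] = x[1]*h[0] + x[2]*h[1] = 3
  r_xh[0] = x[0]*h[0] + x[1]*h[1] + x[2]*h[2] = -9
  r_xh[1] = x[0]*h[1] + x[1]*h[2] + x[2]*h[3] = 15
  r_xh[2] = x[0]*h[2] + x[1]*h[3] = -18
  r_xh[3] = x[0]*h[3] = 9
r_xh = [0, 3, -9, 15, -18, 9] (for k = -2, ..., 3)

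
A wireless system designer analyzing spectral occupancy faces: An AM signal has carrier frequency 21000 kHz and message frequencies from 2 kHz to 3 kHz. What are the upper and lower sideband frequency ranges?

Upper sideband (USB) = fc + [fm_low, fm_high] = 21000 + [2, 3] = [21002, 21003] kHz
Lower sideband (LSB) = fc - [fm_high, fm_low] = 21000 - [3, 2] = [20997, 20998] kHz
Total occupied spectrum: 20997 kHz to 21003 kHz (plus carrier at 21000 kHz)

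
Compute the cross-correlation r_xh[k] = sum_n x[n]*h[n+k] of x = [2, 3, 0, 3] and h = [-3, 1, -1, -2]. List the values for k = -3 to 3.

Both sequences indexed from 0 and zero outside their support.
Lags with overlap: k = -3 to 3.
  r_xh[-3] = x[3]*h[0] = -9
  r_xh[-2] = x[2]*h[0] + x[3]*h[1] = 3
  r_xh[-1] = x[1]*h[0] + x[2]*h[1] + x[3]*h[2] = -12
  r_xh[0] = x[0]*h[0] + x[1]*h[1] + x[2]*h[2] + x[3]*h[3] = -9
  r_xh[1] = x[0]*h[1] + x[1]*h[2] + x[2]*h[3] = -1
  r_xh[2] = x[0]*h[2] + x[1]*h[3] = -8
  r_xh[3] = x[0]*h[3] = -4
r_xh = [-9, 3, -12, -9, -1, -8, -4] (for k = -3, ..., 3)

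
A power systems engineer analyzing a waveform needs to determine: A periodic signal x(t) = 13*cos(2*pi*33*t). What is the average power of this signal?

Average power of A*cos(wt) is A^2/2.
P = 13^2 / 2 = 169/2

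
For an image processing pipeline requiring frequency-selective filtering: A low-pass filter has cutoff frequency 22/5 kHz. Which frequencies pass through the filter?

A low-pass filter passes all frequencies below the cutoff frequency 22/5 kHz and attenuates higher frequencies.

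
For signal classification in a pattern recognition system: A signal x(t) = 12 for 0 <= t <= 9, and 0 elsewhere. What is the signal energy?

Energy = integral of |x(t)|^2 dt over the signal duration
= 12^2 * 9 = 144 * 9 = 1296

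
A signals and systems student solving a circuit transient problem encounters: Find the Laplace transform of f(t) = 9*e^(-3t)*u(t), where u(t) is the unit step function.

Standard Laplace transform pair:
e^(-at)*u(t) <-> 1/(s+a)
With a = 3: L{9*e^(-3t)*u(t)} = 9/(s+3), ROC: Re(s) > -3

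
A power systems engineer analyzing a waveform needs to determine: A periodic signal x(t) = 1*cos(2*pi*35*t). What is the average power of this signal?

Average power of A*cos(wt) is A^2/2.
P = 1^2 / 2 = 1/2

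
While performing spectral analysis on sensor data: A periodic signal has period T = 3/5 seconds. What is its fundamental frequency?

The fundamental frequency is the reciprocal of the period.
f = 1/T = 1/(3/5) = 5/3 Hz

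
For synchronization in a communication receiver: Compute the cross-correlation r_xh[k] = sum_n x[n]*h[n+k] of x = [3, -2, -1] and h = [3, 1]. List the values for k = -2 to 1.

Both sequences indexed from 0 and zero outside their support.
Lags with overlap: k = -2 to 1.
  r_xh[-2] = x[2]*h[0] = -3
  r_xh[-1] = x[1]*h[0] + x[2]*h[1] = -7
  r_xh[0] = x[0]*h[0] + x[1]*h[1] = 7
  r_xh[1] = x[0]*h[1] = 3
r_xh = [-3, -7, 7, 3] (for k = -2, ..., 1)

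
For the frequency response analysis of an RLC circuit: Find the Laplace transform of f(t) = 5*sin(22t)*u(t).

Standard pair: sin(wt)*u(t) <-> w/(s^2+w^2)
With w = 22: L{5*sin(22t)*u(t)} = 110/(s^2+484)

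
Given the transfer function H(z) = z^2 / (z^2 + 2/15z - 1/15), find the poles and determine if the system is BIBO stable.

Poles are roots of the denominator: z^2 + 2/15z - 1/15 = 0.
Quadratic formula: z = [-(2/15) +/- sqrt((2/15)^2 - 4*(-1/15))] / 2
Discriminant = 4/225 + 4/15 = 64/225; sqrt = 8/15.
z = (-2/15 +/- 8/15) / 2 => z = 1/5 or z = -1/3.
|p1| = 1/3, |p2| = 1/5.
For BIBO stability, all poles must lie inside the unit circle (|p| < 1).
System is STABLE since both |p| < 1.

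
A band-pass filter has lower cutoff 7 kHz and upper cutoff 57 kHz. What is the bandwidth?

Bandwidth = f_high - f_low
= 57 kHz - 7 kHz = 50 kHz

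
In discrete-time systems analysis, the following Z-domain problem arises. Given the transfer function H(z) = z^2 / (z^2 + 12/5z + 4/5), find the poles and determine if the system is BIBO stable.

Poles are roots of the denominator: z^2 + 12/5z + 4/5 = 0.
Quadratic formula: z = [-(12/5) +/- sqrt((12/5)^2 - 4*(4/5))] / 2
Discriminant = 144/25 - 16/5 = 64/25; sqrt = 8/5.
z = (-12/5 +/- 8/5) / 2 => z = -2/5 or z = -2.
|p1| = 2, |p2| = 2/5.
For BIBO stability, all poles must lie inside the unit circle (|p| < 1).
System is UNSTABLE since at least one |p| >= 1.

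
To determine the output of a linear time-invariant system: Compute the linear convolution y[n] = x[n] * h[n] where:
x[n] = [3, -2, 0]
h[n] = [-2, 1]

y[n] = sum_k x[k]*h[n-k]. Output length = len(x) + len(h) - 1 = 3 + 2 - 1 = 4.
y[0] = 3*-2 = -6
y[1] = -2*-2 + 3*1 = 7
y[2] = 0*-2 + -2*1 = -2
y[3] = 0*1 = 0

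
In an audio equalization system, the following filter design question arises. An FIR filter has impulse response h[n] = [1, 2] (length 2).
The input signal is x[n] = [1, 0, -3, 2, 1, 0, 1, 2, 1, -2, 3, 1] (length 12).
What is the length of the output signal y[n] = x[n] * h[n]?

For linear convolution, the output length is:
len(y) = len(x) + len(h) - 1 = 12 + 2 - 1 = 13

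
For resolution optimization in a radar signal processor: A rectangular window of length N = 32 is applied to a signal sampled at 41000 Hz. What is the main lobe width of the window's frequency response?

For a rectangular window of length N,
the main lobe width in frequency is 2*f_s/N.
= 2*41000/32 = 5125/2 Hz
This determines the minimum frequency separation for resolving two sinusoids.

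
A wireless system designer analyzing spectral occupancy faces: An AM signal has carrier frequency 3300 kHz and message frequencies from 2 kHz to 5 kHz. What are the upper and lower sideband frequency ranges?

Upper sideband (USB) = fc + [fm_low, fm_high] = 3300 + [2, 5] = [3302, 3305] kHz
Lower sideband (LSB) = fc - [fm_high, fm_low] = 3300 - [5, 2] = [3295, 3298] kHz
Total occupied spectrum: 3295 kHz to 3305 kHz (plus carrier at 3300 kHz)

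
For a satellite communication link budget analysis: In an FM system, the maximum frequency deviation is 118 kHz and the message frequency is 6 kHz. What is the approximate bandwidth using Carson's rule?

Carson's rule: BW = 2*(delta_f + f_m)
= 2*(118 + 6) kHz = 248 kHz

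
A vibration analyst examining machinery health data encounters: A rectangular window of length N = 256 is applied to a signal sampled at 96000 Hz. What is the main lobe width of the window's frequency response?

For a rectangular window of length N,
the main lobe width in frequency is 2*f_s/N.
= 2*96000/256 = 750 Hz
This determines the minimum frequency separation for resolving two sinusoids.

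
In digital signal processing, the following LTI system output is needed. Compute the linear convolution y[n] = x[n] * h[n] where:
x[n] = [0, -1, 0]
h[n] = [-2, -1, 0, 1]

y[n] = sum_k x[k]*h[n-k]. Output length = len(x) + len(h) - 1 = 3 + 4 - 1 = 6.
y[0] = 0*-2 = 0
y[1] = -1*-2 + 0*-1 = 2
y[2] = 0*-2 + -1*-1 + 0*0 = 1
y[3] = 0*-1 + -1*0 + 0*1 = 0
y[4] = 0*0 + -1*1 = -1
y[5] = 0*1 = 0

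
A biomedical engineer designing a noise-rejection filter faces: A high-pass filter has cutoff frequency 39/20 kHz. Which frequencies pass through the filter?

A high-pass filter passes all frequencies above the cutoff frequency 39/20 kHz and attenuates lower frequencies.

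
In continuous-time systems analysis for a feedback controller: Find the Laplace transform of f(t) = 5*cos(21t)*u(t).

Standard pair: cos(wt)*u(t) <-> s/(s^2+w^2)
With w = 21: L{5*cos(21t)*u(t)} = 5s/(s^2+441)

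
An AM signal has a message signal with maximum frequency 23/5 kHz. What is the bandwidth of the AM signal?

In AM (double-sideband), the bandwidth is twice the message frequency.
BW = 2 * f_m = 2 * 23/5 kHz = 46/5 kHz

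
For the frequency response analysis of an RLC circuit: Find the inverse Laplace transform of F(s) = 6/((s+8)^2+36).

Standard pair: w/((s+a)^2+w^2) <-> e^(-at)*sin(wt)*u(t)
With a=8, w=6: f(t) = e^(-8t)*sin(6t)*u(t)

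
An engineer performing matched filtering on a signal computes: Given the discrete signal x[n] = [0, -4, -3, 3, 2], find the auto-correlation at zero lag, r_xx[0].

The auto-correlation at zero lag r_xx[0] equals the signal energy.
r_xx[0] = sum of x[n]^2 = 0^2 + (-4)^2 + (-3)^2 + 3^2 + 2^2
= 0 + 16 + 9 + 9 + 4 = 38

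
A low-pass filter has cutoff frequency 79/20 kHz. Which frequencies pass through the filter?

A low-pass filter passes all frequencies below the cutoff frequency 79/20 kHz and attenuates higher frequencies.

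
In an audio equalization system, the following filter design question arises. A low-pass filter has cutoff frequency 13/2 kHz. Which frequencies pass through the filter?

A low-pass filter passes all frequencies below the cutoff frequency 13/2 kHz and attenuates higher frequencies.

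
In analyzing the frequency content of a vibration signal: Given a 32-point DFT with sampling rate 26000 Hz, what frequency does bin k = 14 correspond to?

The frequency of DFT bin k is: f_k = k * f_s / N
f_14 = 14 * 26000 / 32 = 11375 Hz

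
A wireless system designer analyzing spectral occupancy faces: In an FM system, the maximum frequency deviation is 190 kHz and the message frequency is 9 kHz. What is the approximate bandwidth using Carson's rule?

Carson's rule: BW = 2*(delta_f + f_m)
= 2*(190 + 9) kHz = 398 kHz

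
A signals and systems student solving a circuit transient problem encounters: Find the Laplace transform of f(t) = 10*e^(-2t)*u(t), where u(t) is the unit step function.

Standard Laplace transform pair:
e^(-at)*u(t) <-> 1/(s+a)
With a = 2: L{10*e^(-2t)*u(t)} = 10/(s+2), ROC: Re(s) > -2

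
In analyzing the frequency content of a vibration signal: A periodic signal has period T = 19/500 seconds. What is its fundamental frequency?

The fundamental frequency is the reciprocal of the period.
f = 1/T = 1/(19/500) = 500/19 Hz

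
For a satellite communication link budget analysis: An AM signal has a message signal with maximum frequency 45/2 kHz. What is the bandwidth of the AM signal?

In AM (double-sideband), the bandwidth is twice the message frequency.
BW = 2 * f_m = 2 * 45/2 kHz = 45 kHz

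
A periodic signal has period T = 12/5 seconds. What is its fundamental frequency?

The fundamental frequency is the reciprocal of the period.
f = 1/T = 1/(12/5) = 5/12 Hz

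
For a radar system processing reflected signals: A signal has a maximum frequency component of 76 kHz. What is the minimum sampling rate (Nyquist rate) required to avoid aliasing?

By the Nyquist-Shannon sampling theorem,
the minimum sampling rate (Nyquist rate) must be at least 2 * f_max.
Nyquist rate = 2 * 76 kHz = 152 kHz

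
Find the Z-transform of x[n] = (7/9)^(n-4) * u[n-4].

Time-shifting property: if X(z) = Z{x[n]}, then Z{x[n-d]} = z^(-d) * X(z)
X(z) = z/(z - 7/9) for x[n] = (7/9)^n * u[n]
Z{x[n-4]} = z^(-4) * z/(z - 7/9) = z^(-3)/(z - 7/9)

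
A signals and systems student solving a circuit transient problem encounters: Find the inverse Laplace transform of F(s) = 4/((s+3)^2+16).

Standard pair: w/((s+a)^2+w^2) <-> e^(-at)*sin(wt)*u(t)
With a=3, w=4: f(t) = e^(-3t)*sin(4t)*u(t)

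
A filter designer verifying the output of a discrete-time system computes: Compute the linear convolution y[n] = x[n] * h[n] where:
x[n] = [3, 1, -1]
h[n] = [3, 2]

y[n] = sum_k x[k]*h[n-k]. Output length = len(x) + len(h) - 1 = 3 + 2 - 1 = 4.
y[0] = 3*3 = 9
y[1] = 1*3 + 3*2 = 9
y[2] = -1*3 + 1*2 = -1
y[3] = -1*2 = -2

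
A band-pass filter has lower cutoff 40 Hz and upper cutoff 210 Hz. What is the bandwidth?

Bandwidth = f_high - f_low
= 210 Hz - 40 Hz = 170 Hz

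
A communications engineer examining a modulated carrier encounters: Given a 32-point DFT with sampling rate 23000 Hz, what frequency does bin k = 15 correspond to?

The frequency of DFT bin k is: f_k = k * f_s / N
f_15 = 15 * 23000 / 32 = 43125/4 Hz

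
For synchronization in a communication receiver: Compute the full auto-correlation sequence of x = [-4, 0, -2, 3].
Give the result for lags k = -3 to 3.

r_xx[k] = sum_m x[m]*x[m+k], indexed from 0, for k = -3 to 3:
  r_xx[-3] = x[3]*x[0] = -12
  r_xx[-2] = x[2]*x[0] + x[3]*x[1] = 8
  r_xx[-1] = x[1]*x[0] + x[2]*x[1] + x[3]*x[2] = -6
  r_xx[0] = x[0]*x[0] + x[1]*x[1] + x[2]*x[2] + x[3]*x[3] = 29
  r_xx[1] = x[0]*x[1] + x[1]*x[2] + x[2]*x[3] = -6
  r_xx[2] = x[0]*x[2] + x[1]*x[3] = 8
  r_xx[3] = x[0]*x[3] = -12
r_xx = [-12, 8, -6, 29, -6, 8, -12]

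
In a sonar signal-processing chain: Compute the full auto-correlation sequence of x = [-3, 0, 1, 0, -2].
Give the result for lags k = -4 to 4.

r_xx[k] = sum_m x[m]*x[m+k], indexed from 0, for k = -4 to 4:
  r_xx[-4] = x[4]*x[0] = 6
  r_xx[-3] = x[3]*x[0] + x[4]*x[1] = 0
  r_xx[-2] = x[2]*x[0] + x[3]*x[1] + x[4]*x[2] = -5
  r_xx[-1] = x[1]*x[0] + x[2]*x[1] + x[3]*x[2] + x[4]*x[3] = 0
  r_xx[0] = x[0]*x[0] + x[1]*x[1] + x[2]*x[2] + x[3]*x[3] + x[4]*x[4] = 14
  r_xx[1] = x[0]*x[1] + x[1]*x[2] + x[2]*x[3] + x[3]*x[4] = 0
  r_xx[2] = x[0]*x[2] + x[1]*x[3] + x[2]*x[4] = -5
  r_xx[3] = x[0]*x[3] + x[1]*x[4] = 0
  r_xx[4] = x[0]*x[4] = 6
r_xx = [6, 0, -5, 0, 14, 0, -5, 0, 6]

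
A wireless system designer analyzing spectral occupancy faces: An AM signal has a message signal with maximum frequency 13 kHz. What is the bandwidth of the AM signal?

In AM (double-sideband), the bandwidth is twice the message frequency.
BW = 2 * f_m = 2 * 13 kHz = 26 kHz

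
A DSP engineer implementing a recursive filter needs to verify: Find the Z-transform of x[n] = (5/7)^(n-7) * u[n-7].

Time-shifting property: if X(z) = Z{x[n]}, then Z{x[n-d]} = z^(-d) * X(z)
X(z) = z/(z - 5/7) for x[n] = (5/7)^n * u[n]
Z{x[n-7]} = z^(-7) * z/(z - 5/7) = z^(-6)/(z - 5/7)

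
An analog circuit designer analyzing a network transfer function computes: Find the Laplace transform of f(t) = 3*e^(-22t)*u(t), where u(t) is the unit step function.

Standard Laplace transform pair:
e^(-at)*u(t) <-> 1/(s+a)
With a = 22: L{3*e^(-22t)*u(t)} = 3/(s+22), ROC: Re(s) > -22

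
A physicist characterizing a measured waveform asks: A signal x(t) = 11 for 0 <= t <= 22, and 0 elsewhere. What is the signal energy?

Energy = integral of |x(t)|^2 dt over the signal duration
= 11^2 * 22 = 121 * 22 = 2662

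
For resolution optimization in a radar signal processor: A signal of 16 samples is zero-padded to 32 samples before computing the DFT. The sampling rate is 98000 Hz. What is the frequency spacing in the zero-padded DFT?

Original DFT: N = 16, resolution = f_s/N = 98000/16 = 6125 Hz
Zero-padded DFT: N = 32, resolution = f_s/N = 98000/32 = 6125/2 Hz
Zero-padding interpolates the spectrum (finer frequency grid)
but does NOT improve the true spectral resolution (ability to resolve close frequencies).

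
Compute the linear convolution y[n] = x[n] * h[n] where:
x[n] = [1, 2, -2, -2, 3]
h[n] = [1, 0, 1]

y[n] = sum_k x[k]*h[n-k]. Output length = len(x) + len(h) - 1 = 5 + 3 - 1 = 7.
y[0] = 1*1 = 1
y[1] = 2*1 + 1*0 = 2
y[2] = -2*1 + 2*0 + 1*1 = -1
y[3] = -2*1 + -2*0 + 2*1 = 0
y[4] = 3*1 + -2*0 + -2*1 = 1
y[5] = 3*0 + -2*1 = -2
y[6] = 3*1 = 3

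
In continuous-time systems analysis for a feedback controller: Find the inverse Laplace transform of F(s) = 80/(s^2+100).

Standard pair: w/(s^2+w^2) <-> sin(wt)*u(t)
Recognize w^2 = 100, so w = 10; numerator 80 = 8*10.
f(t) = 8*sin(10t)*u(t)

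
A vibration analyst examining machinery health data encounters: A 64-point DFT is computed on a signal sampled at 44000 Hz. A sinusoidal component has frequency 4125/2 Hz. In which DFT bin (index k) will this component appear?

DFT frequency resolution = f_s/N = 44000/64 = 1375/2 Hz
Bin index k = f_signal / resolution = 4125/2 / 1375/2 = 3
The signal frequency 4125/2 Hz falls in DFT bin k = 3.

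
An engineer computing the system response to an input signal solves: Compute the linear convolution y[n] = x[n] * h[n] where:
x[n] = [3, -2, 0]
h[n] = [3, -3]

y[n] = sum_k x[k]*h[n-k]. Output length = len(x) + len(h) - 1 = 3 + 2 - 1 = 4.
y[0] = 3*3 = 9
y[1] = -2*3 + 3*-3 = -15
y[2] = 0*3 + -2*-3 = 6
y[3] = 0*-3 = 0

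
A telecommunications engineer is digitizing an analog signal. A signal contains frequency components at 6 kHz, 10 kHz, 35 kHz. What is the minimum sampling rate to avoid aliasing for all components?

The highest frequency component is f_max = 35 kHz.
Nyquist rate = 2 * f_max = 2 * 35 kHz = 70 kHz.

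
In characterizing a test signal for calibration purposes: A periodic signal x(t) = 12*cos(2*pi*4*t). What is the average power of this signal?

Average power of A*cos(wt) is A^2/2.
P = 12^2 / 2 = 144/2 = 72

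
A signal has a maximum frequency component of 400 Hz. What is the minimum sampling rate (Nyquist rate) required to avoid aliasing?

By the Nyquist-Shannon sampling theorem,
the minimum sampling rate (Nyquist rate) must be at least 2 * f_max.
Nyquist rate = 2 * 400 Hz = 800 Hz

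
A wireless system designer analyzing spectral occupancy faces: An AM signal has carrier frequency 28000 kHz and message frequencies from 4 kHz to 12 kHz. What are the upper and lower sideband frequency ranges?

Upper sideband (USB) = fc + [fm_low, fm_high] = 28000 + [4, 12] = [28004, 28012] kHz
Lower sideband (LSB) = fc - [fm_high, fm_low] = 28000 - [12, 4] = [27988, 27996] kHz
Total occupied spectrum: 27988 kHz to 28012 kHz (plus carrier at 28000 kHz)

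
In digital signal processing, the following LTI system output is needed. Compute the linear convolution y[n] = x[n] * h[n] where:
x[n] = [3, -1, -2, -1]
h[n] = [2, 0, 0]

y[n] = sum_k x[k]*h[n-k]. Output length = len(x) + len(h) - 1 = 4 + 3 - 1 = 6.
y[0] = 3*2 = 6
y[1] = -1*2 + 3*0 = -2
y[2] = -2*2 + -1*0 + 3*0 = -4
y[3] = -1*2 + -2*0 + -1*0 = -2
y[4] = -1*0 + -2*0 = 0
y[5] = -1*0 = 0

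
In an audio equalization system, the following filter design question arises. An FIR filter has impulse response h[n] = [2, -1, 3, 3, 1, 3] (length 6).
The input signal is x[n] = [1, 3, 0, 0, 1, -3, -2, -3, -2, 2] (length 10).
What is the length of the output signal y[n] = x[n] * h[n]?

For linear convolution, the output length is:
len(y) = len(x) + len(h) - 1 = 10 + 6 - 1 = 15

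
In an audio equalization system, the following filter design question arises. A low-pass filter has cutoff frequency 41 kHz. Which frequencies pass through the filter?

A low-pass filter passes all frequencies below the cutoff frequency 41 kHz and attenuates higher frequencies.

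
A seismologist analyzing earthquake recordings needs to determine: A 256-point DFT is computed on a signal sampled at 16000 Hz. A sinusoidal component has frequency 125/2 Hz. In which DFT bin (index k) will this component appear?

DFT frequency resolution = f_s/N = 16000/256 = 125/2 Hz
Bin index k = f_signal / resolution = 125/2 / 125/2 = 1
The signal frequency 125/2 Hz falls in DFT bin k = 1.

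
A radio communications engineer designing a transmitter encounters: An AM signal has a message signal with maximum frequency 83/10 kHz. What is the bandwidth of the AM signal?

In AM (double-sideband), the bandwidth is twice the message frequency.
BW = 2 * f_m = 2 * 83/10 kHz = 83/5 kHz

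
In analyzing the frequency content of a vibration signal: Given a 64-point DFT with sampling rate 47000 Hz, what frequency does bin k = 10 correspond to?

The frequency of DFT bin k is: f_k = k * f_s / N
f_10 = 10 * 47000 / 64 = 29375/4 Hz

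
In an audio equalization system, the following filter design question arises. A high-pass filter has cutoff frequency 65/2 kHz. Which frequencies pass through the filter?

A high-pass filter passes all frequencies above the cutoff frequency 65/2 kHz and attenuates lower frequencies.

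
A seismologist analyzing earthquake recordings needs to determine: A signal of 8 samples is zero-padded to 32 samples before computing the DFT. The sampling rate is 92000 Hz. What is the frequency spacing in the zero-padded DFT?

Original DFT: N = 8, resolution = f_s/N = 92000/8 = 11500 Hz
Zero-padded DFT: N = 32, resolution = f_s/N = 92000/32 = 2875 Hz
Zero-padding interpolates the spectrum (finer frequency grid)
but does NOT improve the true spectral resolution (ability to resolve close frequencies).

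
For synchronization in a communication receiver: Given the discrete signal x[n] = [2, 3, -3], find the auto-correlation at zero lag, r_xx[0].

The auto-correlation at zero lag r_xx[0] equals the signal energy.
r_xx[0] = sum of x[n]^2 = 2^2 + 3^2 + (-3)^2
= 4 + 9 + 9 = 22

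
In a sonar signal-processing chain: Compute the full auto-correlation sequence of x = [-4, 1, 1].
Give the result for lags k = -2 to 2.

r_xx[k] = sum_m x[m]*x[m+k], indexed from 0, for k = -2 to 2:
  r_xx[-2] = x[2]*x[0] = -4
  r_xx[-1] = x[1]*x[0] + x[2]*x[1] = -3
  r_xx[0] = x[0]*x[0] + x[1]*x[1] + x[2]*x[2] = 18
  r_xx[1] = x[0]*x[1] + x[1]*x[2] = -3
  r_xx[2] = x[0]*x[2] = -4
r_xx = [-4, -3, 18, -3, -4]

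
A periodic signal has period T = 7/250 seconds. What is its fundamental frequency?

The fundamental frequency is the reciprocal of the period.
f = 1/T = 1/(7/250) = 250/7 Hz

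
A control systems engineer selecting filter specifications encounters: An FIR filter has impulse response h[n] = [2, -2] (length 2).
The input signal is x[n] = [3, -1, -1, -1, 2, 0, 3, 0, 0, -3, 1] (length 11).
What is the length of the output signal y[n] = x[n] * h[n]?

For linear convolution, the output length is:
len(y) = len(x) + len(h) - 1 = 11 + 2 - 1 = 12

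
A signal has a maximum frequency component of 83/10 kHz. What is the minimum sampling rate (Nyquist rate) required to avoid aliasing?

By the Nyquist-Shannon sampling theorem,
the minimum sampling rate (Nyquist rate) must be at least 2 * f_max.
Nyquist rate = 2 * 83/10 kHz = 83/5 kHz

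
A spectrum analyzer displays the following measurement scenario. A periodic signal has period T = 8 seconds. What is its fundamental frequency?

The fundamental frequency is the reciprocal of the period.
f = 1/T = 1/(8) = 1/8 Hz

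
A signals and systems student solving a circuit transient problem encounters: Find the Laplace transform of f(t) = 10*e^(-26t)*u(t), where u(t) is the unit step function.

Standard Laplace transform pair:
e^(-at)*u(t) <-> 1/(s+a)
With a = 26: L{10*e^(-26t)*u(t)} = 10/(s+26), ROC: Re(s) > -26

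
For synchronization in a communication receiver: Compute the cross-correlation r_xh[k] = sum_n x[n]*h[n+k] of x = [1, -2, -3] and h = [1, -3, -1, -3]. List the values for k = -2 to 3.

Both sequences indexed from 0 and zero outside their support.
Lags with overlap: k = -2 to 3.
  r_xh[-2] = x[2]*h[0] = -3
  r_xh[-1] = x[1]*h[0] + x[2]*h[1] = 7
  r_xh[0] = x[0]*h[0] + x[1]*h[1] + x[2]*h[2] = 10
  r_xh[1] = x[0]*h[1] + x[1]*h[2] + x[2]*h[3] = 8
  r_xh[2] = x[0]*h[2] + x[1]*h[3] = 5
  r_xh[3] = x[0]*h[3] = -3
r_xh = [-3, 7, 10, 8, 5, -3] (for k = -2, ..., 3)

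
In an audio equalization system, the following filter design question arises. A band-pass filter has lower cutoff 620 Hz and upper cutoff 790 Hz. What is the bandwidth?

Bandwidth = f_high - f_low
= 790 Hz - 620 Hz = 170 Hz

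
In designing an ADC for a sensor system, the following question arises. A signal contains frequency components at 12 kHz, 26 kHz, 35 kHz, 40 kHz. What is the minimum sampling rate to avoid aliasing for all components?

The highest frequency component is f_max = 40 kHz.
Nyquist rate = 2 * f_max = 2 * 40 kHz = 80 kHz.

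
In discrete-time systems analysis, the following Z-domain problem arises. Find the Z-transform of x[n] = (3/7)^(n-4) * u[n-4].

Time-shifting property: if X(z) = Z{x[n]}, then Z{x[n-d]} = z^(-d) * X(z)
X(z) = z/(z - 3/7) for x[n] = (3/7)^n * u[n]
Z{x[n-4]} = z^(-4) * z/(z - 3/7) = z^(-3)/(z - 3/7)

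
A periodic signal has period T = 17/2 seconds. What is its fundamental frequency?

The fundamental frequency is the reciprocal of the period.
f = 1/T = 1/(17/2) = 2/17 Hz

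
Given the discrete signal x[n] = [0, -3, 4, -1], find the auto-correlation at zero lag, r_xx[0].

The auto-correlation at zero lag r_xx[0] equals the signal energy.
r_xx[0] = sum of x[n]^2 = 0^2 + (-3)^2 + 4^2 + (-1)^2
= 0 + 9 + 16 + 1 = 26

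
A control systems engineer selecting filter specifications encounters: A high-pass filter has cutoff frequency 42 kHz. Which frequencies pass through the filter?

A high-pass filter passes all frequencies above the cutoff frequency 42 kHz and attenuates lower frequencies.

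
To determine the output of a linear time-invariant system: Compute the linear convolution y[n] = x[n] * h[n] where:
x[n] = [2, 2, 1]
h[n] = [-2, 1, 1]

y[n] = sum_k x[k]*h[n-k]. Output length = len(x) + len(h) - 1 = 3 + 3 - 1 = 5.
y[0] = 2*-2 = -4
y[1] = 2*-2 + 2*1 = -2
y[2] = 1*-2 + 2*1 + 2*1 = 2
y[3] = 1*1 + 2*1 = 3
y[4] = 1*1 = 1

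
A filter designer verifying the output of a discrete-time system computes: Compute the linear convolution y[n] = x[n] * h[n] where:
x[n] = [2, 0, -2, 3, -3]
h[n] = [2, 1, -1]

y[n] = sum_k x[k]*h[n-k]. Output length = len(x) + len(h) - 1 = 5 + 3 - 1 = 7.
y[0] = 2*2 = 4
y[1] = 0*2 + 2*1 = 2
y[2] = -2*2 + 0*1 + 2*-1 = -6
y[3] = 3*2 + -2*1 + 0*-1 = 4
y[4] = -3*2 + 3*1 + -2*-1 = -1
y[5] = -3*1 + 3*-1 = -6
y[6] = -3*-1 = 3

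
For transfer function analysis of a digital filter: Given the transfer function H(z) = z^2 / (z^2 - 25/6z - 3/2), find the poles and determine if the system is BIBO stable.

Poles are roots of the denominator: z^2 - 25/6z - 3/2 = 0.
Quadratic formula: z = [-(-25/6) +/- sqrt((-25/6)^2 - 4*(-3/2))] / 2
Discriminant = 625/36 + 6 = 841/36; sqrt = 29/6.
z = (25/6 +/- 29/6) / 2 => z = 9/2 or z = -1/3.
|p1| = 9/2, |p2| = 1/3.
For BIBO stability, all poles must lie inside the unit circle (|p| < 1).
System is UNSTABLE since at least one |p| >= 1.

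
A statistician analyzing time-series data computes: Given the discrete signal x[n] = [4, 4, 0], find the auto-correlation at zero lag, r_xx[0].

The auto-correlation at zero lag r_xx[0] equals the signal energy.
r_xx[0] = sum of x[n]^2 = 4^2 + 4^2 + 0^2
= 16 + 16 + 0 = 32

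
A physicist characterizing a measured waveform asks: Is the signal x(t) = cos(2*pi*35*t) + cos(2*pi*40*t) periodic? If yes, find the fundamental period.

f1 = 35 Hz, f2 = 40 Hz
Period T1 = 1/35, T2 = 1/40
Ratio T1/T2 = 40/35, which is rational.
The signal is periodic with fundamental period T = 1/GCD(35,40) = 1/5 s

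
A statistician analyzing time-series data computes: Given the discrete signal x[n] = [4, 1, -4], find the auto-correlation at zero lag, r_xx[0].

The auto-correlation at zero lag r_xx[0] equals the signal energy.
r_xx[0] = sum of x[n]^2 = 4^2 + 1^2 + (-4)^2
= 16 + 1 + 16 = 33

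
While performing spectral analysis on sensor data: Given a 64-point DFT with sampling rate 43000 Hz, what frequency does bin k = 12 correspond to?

The frequency of DFT bin k is: f_k = k * f_s / N
f_12 = 12 * 43000 / 64 = 16125/2 Hz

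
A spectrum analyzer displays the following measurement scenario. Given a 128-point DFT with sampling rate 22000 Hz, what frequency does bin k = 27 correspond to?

The frequency of DFT bin k is: f_k = k * f_s / N
f_27 = 27 * 22000 / 128 = 37125/8 Hz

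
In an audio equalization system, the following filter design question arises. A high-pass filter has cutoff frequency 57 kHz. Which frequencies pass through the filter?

A high-pass filter passes all frequencies above the cutoff frequency 57 kHz and attenuates lower frequencies.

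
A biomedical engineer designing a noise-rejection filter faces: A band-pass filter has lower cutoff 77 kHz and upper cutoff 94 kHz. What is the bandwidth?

Bandwidth = f_high - f_low
= 94 kHz - 77 kHz = 17 kHz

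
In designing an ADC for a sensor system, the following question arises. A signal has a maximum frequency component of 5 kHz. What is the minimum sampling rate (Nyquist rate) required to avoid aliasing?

By the Nyquist-Shannon sampling theorem,
the minimum sampling rate (Nyquist rate) must be at least 2 * f_max.
Nyquist rate = 2 * 5 kHz = 10 kHz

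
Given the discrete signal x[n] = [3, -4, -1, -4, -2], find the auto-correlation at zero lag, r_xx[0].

The auto-correlation at zero lag r_xx[0] equals the signal energy.
r_xx[0] = sum of x[n]^2 = 3^2 + (-4)^2 + (-1)^2 + (-4)^2 + (-2)^2
= 9 + 16 + 1 + 16 + 4 = 46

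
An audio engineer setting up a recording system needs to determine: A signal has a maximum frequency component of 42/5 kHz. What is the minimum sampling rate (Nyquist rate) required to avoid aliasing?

By the Nyquist-Shannon sampling theorem,
the minimum sampling rate (Nyquist rate) must be at least 2 * f_max.
Nyquist rate = 2 * 42/5 kHz = 84/5 kHz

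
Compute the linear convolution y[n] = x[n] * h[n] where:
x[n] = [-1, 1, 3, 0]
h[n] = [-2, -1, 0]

y[n] = sum_k x[k]*h[n-k]. Output length = len(x) + len(h) - 1 = 4 + 3 - 1 = 6.
y[0] = -1*-2 = 2
y[1] = 1*-2 + -1*-1 = -1
y[2] = 3*-2 + 1*-1 + -1*0 = -7
y[3] = 0*-2 + 3*-1 + 1*0 = -3
y[4] = 0*-1 + 3*0 = 0
y[5] = 0*0 = 0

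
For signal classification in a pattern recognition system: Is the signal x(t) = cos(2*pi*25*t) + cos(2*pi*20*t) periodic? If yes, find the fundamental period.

f1 = 25 Hz, f2 = 20 Hz
Period T1 = 1/25, T2 = 1/20
Ratio T1/T2 = 20/25, which is rational.
The signal is periodic with fundamental period T = 1/GCD(25,20) = 1/5 s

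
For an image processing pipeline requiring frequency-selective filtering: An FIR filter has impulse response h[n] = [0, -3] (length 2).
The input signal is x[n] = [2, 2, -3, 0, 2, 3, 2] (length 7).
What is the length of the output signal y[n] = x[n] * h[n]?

For linear convolution, the output length is:
len(y) = len(x) + len(h) - 1 = 7 + 2 - 1 = 8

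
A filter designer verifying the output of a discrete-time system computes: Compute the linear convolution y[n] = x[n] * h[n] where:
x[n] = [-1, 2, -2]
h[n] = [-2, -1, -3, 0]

y[n] = sum_k x[k]*h[n-k]. Output length = len(x) + len(h) - 1 = 3 + 4 - 1 = 6.
y[0] = -1*-2 = 2
y[1] = 2*-2 + -1*-1 = -3
y[2] = -2*-2 + 2*-1 + -1*-3 = 5
y[3] = -2*-1 + 2*-3 + -1*0 = -4
y[4] = -2*-3 + 2*0 = 6
y[5] = -2*0 = 0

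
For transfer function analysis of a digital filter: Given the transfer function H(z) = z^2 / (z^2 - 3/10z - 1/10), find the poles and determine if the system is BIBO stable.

Poles are roots of the denominator: z^2 - 3/10z - 1/10 = 0.
Quadratic formula: z = [-(-3/10) +/- sqrt((-3/10)^2 - 4*(-1/10))] / 2
Discriminant = 9/100 + 2/5 = 49/100; sqrt = 7/10.
z = (3/10 +/- 7/10) / 2 => z = 1/2 or z = -1/5.
|p1| = 1/5, |p2| = 1/2.
For BIBO stability, all poles must lie inside the unit circle (|p| < 1).
System is STABLE since both |p| < 1.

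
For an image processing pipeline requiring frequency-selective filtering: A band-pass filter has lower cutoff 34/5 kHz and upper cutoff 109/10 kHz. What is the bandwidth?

Bandwidth = f_high - f_low
= 109/10 kHz - 34/5 kHz = 41/10 kHz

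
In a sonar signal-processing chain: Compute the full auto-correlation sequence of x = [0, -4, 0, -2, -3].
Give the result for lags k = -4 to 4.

r_xx[k] = sum_m x[m]*x[m+k], indexed from 0, for k = -4 to 4:
  r_xx[-4] = x[4]*x[0] = 0
  r_xx[-3] = x[3]*x[0] + x[4]*x[1] = 12
  r_xx[-2] = x[2]*x[0] + x[3]*x[1] + x[4]*x[2] = 8
  r_xx[-1] = x[1]*x[0] + x[2]*x[1] + x[3]*x[2] + x[4]*x[3] = 6
  r_xx[0] = x[0]*x[0] + x[1]*x[1] + x[2]*x[2] + x[3]*x[3] + x[4]*x[4] = 29
  r_xx[1] = x[0]*x[1] + x[1]*x[2] + x[2]*x[3] + x[3]*x[4] = 6
  r_xx[2] = x[0]*x[2] + x[1]*x[3] + x[2]*x[4] = 8
  r_xx[3] = x[0]*x[3] + x[1]*x[4] = 12
  r_xx[4] = x[0]*x[4] = 0
r_xx = [0, 12, 8, 6, 29, 6, 8, 12, 0]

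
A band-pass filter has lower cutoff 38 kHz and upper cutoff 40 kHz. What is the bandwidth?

Bandwidth = f_high - f_low
= 40 kHz - 38 kHz = 2 kHz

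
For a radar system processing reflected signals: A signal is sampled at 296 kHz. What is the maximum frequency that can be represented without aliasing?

The maximum frequency that can be represented without aliasing
is the Nyquist frequency: f_max = f_s / 2 = 296 kHz / 2 = 148 kHz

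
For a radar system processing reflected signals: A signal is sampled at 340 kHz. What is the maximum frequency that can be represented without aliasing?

The maximum frequency that can be represented without aliasing
is the Nyquist frequency: f_max = f_s / 2 = 340 kHz / 2 = 170 kHz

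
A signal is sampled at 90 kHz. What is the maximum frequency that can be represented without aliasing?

The maximum frequency that can be represented without aliasing
is the Nyquist frequency: f_max = f_s / 2 = 90 kHz / 2 = 45 kHz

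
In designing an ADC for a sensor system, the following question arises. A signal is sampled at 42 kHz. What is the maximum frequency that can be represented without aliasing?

The maximum frequency that can be represented without aliasing
is the Nyquist frequency: f_max = f_s / 2 = 42 kHz / 2 = 21 kHz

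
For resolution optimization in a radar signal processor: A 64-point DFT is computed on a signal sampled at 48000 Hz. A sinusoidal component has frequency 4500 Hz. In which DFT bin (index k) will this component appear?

DFT frequency resolution = f_s/N = 48000/64 = 750 Hz
Bin index k = f_signal / resolution = 4500 / 750 = 6
The signal frequency 4500 Hz falls in DFT bin k = 6.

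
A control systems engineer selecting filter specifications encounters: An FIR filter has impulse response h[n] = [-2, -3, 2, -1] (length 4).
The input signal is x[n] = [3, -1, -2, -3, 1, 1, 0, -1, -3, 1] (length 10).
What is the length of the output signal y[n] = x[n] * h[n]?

For linear convolution, the output length is:
len(y) = len(x) + len(h) - 1 = 10 + 4 - 1 = 13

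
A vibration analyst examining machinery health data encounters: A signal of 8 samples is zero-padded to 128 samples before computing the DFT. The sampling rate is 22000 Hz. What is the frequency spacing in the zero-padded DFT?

Original DFT: N = 8, resolution = f_s/N = 22000/8 = 2750 Hz
Zero-padded DFT: N = 128, resolution = f_s/N = 22000/128 = 1375/8 Hz
Zero-padding interpolates the spectrum (finer frequency grid)
but does NOT improve the true spectral resolution (ability to resolve close frequencies).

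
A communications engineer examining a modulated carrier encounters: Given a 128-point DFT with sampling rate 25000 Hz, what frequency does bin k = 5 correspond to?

The frequency of DFT bin k is: f_k = k * f_s / N
f_5 = 5 * 25000 / 128 = 15625/16 Hz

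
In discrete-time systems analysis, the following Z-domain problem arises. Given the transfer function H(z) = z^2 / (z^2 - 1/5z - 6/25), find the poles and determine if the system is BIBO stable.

Poles are roots of the denominator: z^2 - 1/5z - 6/25 = 0.
Quadratic formula: z = [-(-1/5) +/- sqrt((-1/5)^2 - 4*(-6/25))] / 2
Discriminant = 1/25 + 24/25 = 1; sqrt = 1.
z = (1/5 +/- 1) / 2 => z = 3/5 or z = -2/5.
|p1| = 3/5, |p2| = 2/5.
For BIBO stability, all poles must lie inside the unit circle (|p| < 1).
System is STABLE since both |p| < 1.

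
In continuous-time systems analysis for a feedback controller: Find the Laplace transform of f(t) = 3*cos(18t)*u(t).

Standard pair: cos(wt)*u(t) <-> s/(s^2+w^2)
With w = 18: L{3*cos(18t)*u(t)} = 3s/(s^2+324)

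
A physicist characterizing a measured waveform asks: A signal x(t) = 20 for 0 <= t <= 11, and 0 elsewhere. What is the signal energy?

Energy = integral of |x(t)|^2 dt over the signal duration
= 20^2 * 11 = 400 * 11 = 4400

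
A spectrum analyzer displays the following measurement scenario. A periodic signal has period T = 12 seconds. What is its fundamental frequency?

The fundamental frequency is the reciprocal of the period.
f = 1/T = 1/(12) = 1/12 Hz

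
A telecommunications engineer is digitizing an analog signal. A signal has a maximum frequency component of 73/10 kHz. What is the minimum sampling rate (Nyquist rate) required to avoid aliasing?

By the Nyquist-Shannon sampling theorem,
the minimum sampling rate (Nyquist rate) must be at least 2 * f_max.
Nyquist rate = 2 * 73/10 kHz = 73/5 kHz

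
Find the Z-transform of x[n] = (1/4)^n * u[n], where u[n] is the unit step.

The Z-transform of a^n * u[n] is z/(z-a) for |z| > |a|.
Here a = 1/4, so X(z) = z/(z - (1/4)) = 4z/(4z - 1)
ROC: |z| > 1/4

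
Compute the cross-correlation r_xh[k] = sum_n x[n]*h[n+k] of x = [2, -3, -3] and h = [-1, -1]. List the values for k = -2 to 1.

Both sequences indexed from 0 and zero outside their support.
Lags with overlap: k = -2 to 1.
  r_xh[-2] = x[2]*h[0] = 3
  r_xh[-1] = x[1]*h[0] + x[2]*h[1] = 6
  r_xh[0] = x[0]*h[0] + x[1]*h[1] = 1
  r_xh[1] = x[0]*h[1] = -2
r_xh = [3, 6, 1, -2] (for k = -2, ..., 1)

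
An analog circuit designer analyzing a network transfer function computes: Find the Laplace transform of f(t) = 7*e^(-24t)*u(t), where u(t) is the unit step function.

Standard Laplace transform pair:
e^(-at)*u(t) <-> 1/(s+a)
With a = 24: L{7*e^(-24t)*u(t)} = 7/(s+24), ROC: Re(s) > -24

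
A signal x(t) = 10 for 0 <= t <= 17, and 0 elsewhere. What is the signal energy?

Energy = integral of |x(t)|^2 dt over the signal duration
= 10^2 * 17 = 100 * 17 = 1700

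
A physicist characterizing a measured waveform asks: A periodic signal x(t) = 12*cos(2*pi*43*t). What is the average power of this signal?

Average power of A*cos(wt) is A^2/2.
P = 12^2 / 2 = 144/2 = 72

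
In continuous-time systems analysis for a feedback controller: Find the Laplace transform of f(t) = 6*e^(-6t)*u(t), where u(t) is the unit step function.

Standard Laplace transform pair:
e^(-at)*u(t) <-> 1/(s+a)
With a = 6: L{6*e^(-6t)*u(t)} = 6/(s+6), ROC: Re(s) > -6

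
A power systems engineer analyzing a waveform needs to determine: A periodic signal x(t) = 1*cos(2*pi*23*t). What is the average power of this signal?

Average power of A*cos(wt) is A^2/2.
P = 1^2 / 2 = 1/2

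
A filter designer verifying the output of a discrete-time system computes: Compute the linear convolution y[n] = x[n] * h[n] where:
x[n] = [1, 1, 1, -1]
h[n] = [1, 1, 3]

y[n] = sum_k x[k]*h[n-k]. Output length = len(x) + len(h) - 1 = 4 + 3 - 1 = 6.
y[0] = 1*1 = 1
y[1] = 1*1 + 1*1 = 2
y[2] = 1*1 + 1*1 + 1*3 = 5
y[3] = -1*1 + 1*1 + 1*3 = 3
y[4] = -1*1 + 1*3 = 2
y[5] = -1*3 = -3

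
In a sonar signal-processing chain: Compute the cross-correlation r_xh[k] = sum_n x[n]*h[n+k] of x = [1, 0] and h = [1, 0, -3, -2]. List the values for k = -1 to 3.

Both sequences indexed from 0 and zero outside their support.
Lags with overlap: k = -1 to 3.
  r_xh[-1] = x[1]*h[0] = 0
  r_xh[0] = x[0]*h[0] + x[1]*h[1] = 1
  r_xh[1] = x[0]*h[1] + x[1]*h[2] = 0
  r_xh[2] = x[0]*h[2] + x[1]*h[3] = -3
  r_xh[3] = x[0]*h[3] = -2
r_xh = [0, 1, 0, -3, -2] (for k = -1, ..., 3)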